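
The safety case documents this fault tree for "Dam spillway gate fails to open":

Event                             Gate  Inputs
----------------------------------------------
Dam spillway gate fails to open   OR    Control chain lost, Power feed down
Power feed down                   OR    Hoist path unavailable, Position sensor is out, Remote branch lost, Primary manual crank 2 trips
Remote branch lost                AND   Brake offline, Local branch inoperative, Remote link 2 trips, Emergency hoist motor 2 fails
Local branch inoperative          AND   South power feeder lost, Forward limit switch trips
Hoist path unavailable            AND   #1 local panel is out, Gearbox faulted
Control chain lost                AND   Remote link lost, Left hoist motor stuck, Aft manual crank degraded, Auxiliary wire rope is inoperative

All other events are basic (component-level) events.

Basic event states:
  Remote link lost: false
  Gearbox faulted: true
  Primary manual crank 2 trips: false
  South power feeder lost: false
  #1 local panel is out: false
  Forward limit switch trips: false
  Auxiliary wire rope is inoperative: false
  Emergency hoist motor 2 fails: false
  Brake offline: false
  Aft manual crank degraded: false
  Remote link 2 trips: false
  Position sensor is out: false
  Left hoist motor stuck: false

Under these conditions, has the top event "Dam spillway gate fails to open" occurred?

Control chain lost [AND]: Remote link lost=not, Left hoist motor stuck=not, Aft manual crank degraded=not, Auxiliary wire rope is inoperative=not → not all inputs occur → does not occur.
Hoist path unavailable [AND]: #1 local panel is out=not, Gearbox faulted=occurs → not all inputs occur → does not occur.
Local branch inoperative [AND]: South power feeder lost=not, Forward limit switch trips=not → not all inputs occur → does not occur.
Remote branch lost [AND]: Brake offline=not, Local branch inoperative=not, Remote link 2 trips=not, Emergency hoist motor 2 fails=not → not all inputs occur → does not occur.
Power feed down [OR]: Hoist path unavailable=not, Position sensor is out=not, Remote branch lost=not, Primary manual crank 2 trips=not → no input occurs → does not occur.
Dam spillway gate fails to open [OR]: Control chain lost=not, Power feed down=not → no input occurs → does not occur.

No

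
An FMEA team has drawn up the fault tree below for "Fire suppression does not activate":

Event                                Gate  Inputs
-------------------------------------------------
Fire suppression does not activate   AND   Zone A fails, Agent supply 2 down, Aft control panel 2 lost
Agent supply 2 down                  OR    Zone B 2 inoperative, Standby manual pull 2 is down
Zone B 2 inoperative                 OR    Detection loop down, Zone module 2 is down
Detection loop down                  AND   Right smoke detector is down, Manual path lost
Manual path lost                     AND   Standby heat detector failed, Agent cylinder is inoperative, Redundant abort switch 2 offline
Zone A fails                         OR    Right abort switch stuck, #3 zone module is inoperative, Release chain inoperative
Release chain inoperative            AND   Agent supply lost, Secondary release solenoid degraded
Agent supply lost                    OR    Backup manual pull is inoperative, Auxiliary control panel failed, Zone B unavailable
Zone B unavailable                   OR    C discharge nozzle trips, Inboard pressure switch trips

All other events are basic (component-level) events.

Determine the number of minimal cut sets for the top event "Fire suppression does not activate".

18

Zone B unavailable [OR]: union of children's cut sets → 2 cut set(s).
Agent supply lost [OR]: union of children's cut sets → 4 cut set(s).
Release chain inoperative [AND]: one cut set from each child combined → 4 × 1 = 4 cut set(s).
Zone A fails [OR]: union of children's cut sets → 6 cut set(s).
Manual path lost [AND]: one cut set from each child combined → 1 × 1 × 1 = 1 cut set(s).
Detection loop down [AND]: one cut set from each child combined → 1 × 1 = 1 cut set(s).
Zone B 2 inoperative [OR]: union of children's cut sets → 2 cut set(s).
Agent supply 2 down [OR]: union of children's cut sets → 3 cut set(s).
Fire suppression does not activate [AND]: one cut set from each child combined → 6 × 3 × 1 = 18 cut set(s).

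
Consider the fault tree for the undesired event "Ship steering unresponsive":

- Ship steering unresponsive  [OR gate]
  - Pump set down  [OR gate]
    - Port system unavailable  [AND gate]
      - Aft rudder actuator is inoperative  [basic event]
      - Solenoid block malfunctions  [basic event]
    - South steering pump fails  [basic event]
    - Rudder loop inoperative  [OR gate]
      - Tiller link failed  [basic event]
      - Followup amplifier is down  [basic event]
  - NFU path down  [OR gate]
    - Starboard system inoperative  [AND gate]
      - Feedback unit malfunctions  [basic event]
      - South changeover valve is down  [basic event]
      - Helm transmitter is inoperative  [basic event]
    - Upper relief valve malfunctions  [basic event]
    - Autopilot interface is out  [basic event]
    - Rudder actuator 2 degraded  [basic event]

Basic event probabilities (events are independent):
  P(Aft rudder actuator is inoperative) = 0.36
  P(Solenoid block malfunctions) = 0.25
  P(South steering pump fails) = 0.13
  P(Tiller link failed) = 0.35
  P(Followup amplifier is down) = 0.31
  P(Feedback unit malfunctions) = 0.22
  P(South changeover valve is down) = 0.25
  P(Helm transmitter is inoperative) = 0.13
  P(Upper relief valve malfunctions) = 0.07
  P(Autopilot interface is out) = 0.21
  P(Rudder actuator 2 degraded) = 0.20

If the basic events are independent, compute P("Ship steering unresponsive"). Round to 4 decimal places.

0.7928

P(Port system unavailable) [AND] = 0.36 × 0.25 = 0.090000
P(Rudder loop inoperative) [OR] = 1 − (1−0.35) × (1−0.31) = 0.551500
P(Pump set down) [OR] = 1 − (1−0.090000) × (1−0.13) × (1−0.551500) = 0.644923
P(Starboard system inoperative) [AND] = 0.22 × 0.25 × 0.13 = 0.007150
P(NFU path down) [OR] = 1 − (1−0.007150) × (1−0.07) × (1−0.21) × (1−0.20) = 0.416442
P(Ship steering unresponsive) [OR] = 1 − (1−0.644923) × (1−0.416442) = 0.792792
Rounded to 4 decimal places: P(Ship steering unresponsive) ≈ 0.7928.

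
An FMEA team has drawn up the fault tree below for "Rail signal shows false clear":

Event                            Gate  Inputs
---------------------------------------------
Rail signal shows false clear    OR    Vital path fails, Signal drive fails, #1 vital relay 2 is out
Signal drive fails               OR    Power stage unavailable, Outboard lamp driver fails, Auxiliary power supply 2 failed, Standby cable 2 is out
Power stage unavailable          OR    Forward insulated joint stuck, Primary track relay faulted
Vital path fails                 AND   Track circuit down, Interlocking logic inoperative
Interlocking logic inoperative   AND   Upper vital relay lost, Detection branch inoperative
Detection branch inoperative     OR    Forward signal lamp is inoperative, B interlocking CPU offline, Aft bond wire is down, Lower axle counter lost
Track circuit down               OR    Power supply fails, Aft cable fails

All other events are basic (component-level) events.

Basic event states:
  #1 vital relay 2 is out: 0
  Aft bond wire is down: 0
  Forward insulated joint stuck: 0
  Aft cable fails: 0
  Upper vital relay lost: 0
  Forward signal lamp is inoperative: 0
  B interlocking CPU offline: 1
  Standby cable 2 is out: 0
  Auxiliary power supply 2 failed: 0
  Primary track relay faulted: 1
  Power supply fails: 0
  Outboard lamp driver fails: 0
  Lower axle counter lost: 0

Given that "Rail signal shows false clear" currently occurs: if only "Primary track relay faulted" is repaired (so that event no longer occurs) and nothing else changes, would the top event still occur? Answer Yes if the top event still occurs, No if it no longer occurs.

Counterfactual: set "Primary track relay faulted" to not occurred.
Track circuit down [OR]: Power supply fails=not, Aft cable fails=not → no input occurs → does not occur.
Detection branch inoperative [OR]: Forward signal lamp is inoperative=not, B interlocking CPU offline=occurs, Aft bond wire is down=not, Lower axle counter lost=not → at least one input occurs → occurs.
Interlocking logic inoperative [AND]: Upper vital relay lost=not, Detection branch inoperative=occurs → not all inputs occur → does not occur.
Vital path fails [AND]: Track circuit down=not, Interlocking logic inoperative=not → not all inputs occur → does not occur.
Power stage unavailable [OR]: Forward insulated joint stuck=not, Primary track relay faulted=not → no input occurs → does not occur.
Signal drive fails [OR]: Power stage unavailable=not, Outboard lamp driver fails=not, Auxiliary power supply 2 failed=not, Standby cable 2 is out=not → no input occurs → does not occur.
Rail signal shows false clear [OR]: Vital path fails=not, Signal drive fails=not, #1 vital relay 2 is out=not → no input occurs → does not occur.

No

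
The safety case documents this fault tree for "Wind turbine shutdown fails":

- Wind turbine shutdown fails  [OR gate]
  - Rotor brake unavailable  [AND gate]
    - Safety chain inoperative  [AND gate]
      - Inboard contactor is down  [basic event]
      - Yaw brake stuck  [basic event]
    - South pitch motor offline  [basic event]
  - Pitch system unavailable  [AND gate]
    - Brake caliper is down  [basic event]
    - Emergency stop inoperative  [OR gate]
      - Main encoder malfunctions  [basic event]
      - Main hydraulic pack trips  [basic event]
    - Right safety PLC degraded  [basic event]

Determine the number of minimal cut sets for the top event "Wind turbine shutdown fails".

Safety chain inoperative [AND]: one cut set from each child combined → 1 × 1 = 1 cut set(s).
Rotor brake unavailable [AND]: one cut set from each child combined → 1 × 1 = 1 cut set(s).
Emergency stop inoperative [OR]: union of children's cut sets → 2 cut set(s).
Pitch system unavailable [AND]: one cut set from each child combined → 1 × 2 × 1 = 2 cut set(s).
Wind turbine shutdown fails [OR]: union of children's cut sets → 3 cut set(s).
Minimal cut sets: {Inboard contactor is down, South pitch motor offline, Yaw brake stuck}; {Brake caliper is down, Main encoder malfunctions, Right safety PLC degraded}; {Brake caliper is down, Main hydraulic pack trips, Right safety PLC degraded}.

3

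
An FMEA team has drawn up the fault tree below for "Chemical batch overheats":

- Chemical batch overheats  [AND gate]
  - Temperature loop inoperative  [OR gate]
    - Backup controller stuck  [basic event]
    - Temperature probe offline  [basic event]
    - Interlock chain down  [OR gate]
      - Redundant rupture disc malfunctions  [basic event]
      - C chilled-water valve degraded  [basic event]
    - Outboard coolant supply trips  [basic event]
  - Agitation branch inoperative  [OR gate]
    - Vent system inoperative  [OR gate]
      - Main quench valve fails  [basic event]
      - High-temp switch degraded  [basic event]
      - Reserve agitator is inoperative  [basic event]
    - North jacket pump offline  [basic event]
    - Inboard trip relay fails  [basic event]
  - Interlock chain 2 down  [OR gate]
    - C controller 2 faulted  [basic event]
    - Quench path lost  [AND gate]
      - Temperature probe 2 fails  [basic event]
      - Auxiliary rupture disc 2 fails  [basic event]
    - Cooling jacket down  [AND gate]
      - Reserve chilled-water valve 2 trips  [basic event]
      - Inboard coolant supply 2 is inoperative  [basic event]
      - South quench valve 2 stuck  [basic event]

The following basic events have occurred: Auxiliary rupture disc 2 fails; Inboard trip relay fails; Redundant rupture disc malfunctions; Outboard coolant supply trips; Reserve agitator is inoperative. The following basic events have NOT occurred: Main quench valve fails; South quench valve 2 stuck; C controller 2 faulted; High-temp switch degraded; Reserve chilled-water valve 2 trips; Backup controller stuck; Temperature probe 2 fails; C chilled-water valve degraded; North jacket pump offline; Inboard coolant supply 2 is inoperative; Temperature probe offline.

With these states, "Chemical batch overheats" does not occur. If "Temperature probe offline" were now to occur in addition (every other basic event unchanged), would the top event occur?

Counterfactual: set "Temperature probe offline" to occurred.
Interlock chain down [OR]: Redundant rupture disc malfunctions=occurs, C chilled-water valve degraded=not → at least one input occurs → occurs.
Temperature loop inoperative [OR]: Backup controller stuck=not, Temperature probe offline=occurs, Interlock chain down=occurs, Outboard coolant supply trips=occurs → at least one input occurs → occurs.
Vent system inoperative [OR]: Main quench valve fails=not, High-temp switch degraded=not, Reserve agitator is inoperative=occurs → at least one input occurs → occurs.
Agitation branch inoperative [OR]: Vent system inoperative=occurs, North jacket pump offline=not, Inboard trip relay fails=occurs → at least one input occurs → occurs.
Quench path lost [AND]: Temperature probe 2 fails=not, Auxiliary rupture disc 2 fails=occurs → not all inputs occur → does not occur.
Cooling jacket down [AND]: Reserve chilled-water valve 2 trips=not, Inboard coolant supply 2 is inoperative=not, South quench valve 2 stuck=not → not all inputs occur → does not occur.
Interlock chain 2 down [OR]: C controller 2 faulted=not, Quench path lost=not, Cooling jacket down=not → no input occurs → does not occur.
Chemical batch overheats [AND]: Temperature loop inoperative=occurs, Agitation branch inoperative=occurs, Interlock chain 2 down=not → not all inputs occur → does not occur.

No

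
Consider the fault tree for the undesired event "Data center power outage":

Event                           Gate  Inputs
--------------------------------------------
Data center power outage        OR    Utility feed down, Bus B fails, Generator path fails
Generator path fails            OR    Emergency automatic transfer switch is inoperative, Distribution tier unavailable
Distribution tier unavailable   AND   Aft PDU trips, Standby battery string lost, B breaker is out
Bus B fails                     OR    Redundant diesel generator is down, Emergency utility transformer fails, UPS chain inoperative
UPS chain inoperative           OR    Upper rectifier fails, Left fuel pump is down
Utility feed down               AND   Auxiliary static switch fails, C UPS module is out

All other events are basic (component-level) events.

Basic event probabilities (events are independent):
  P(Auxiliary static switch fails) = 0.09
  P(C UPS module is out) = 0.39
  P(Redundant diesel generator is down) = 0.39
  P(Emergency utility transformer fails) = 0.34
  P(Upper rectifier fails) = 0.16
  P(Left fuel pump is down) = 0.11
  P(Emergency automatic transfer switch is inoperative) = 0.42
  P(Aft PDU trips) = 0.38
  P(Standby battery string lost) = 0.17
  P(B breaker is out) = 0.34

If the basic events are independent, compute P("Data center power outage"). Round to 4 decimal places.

P(Utility feed down) [AND] = 0.09 × 0.39 = 0.035100
P(UPS chain inoperative) [OR] = 1 − (1−0.16) × (1−0.11) = 0.252400
P(Bus B fails) [OR] = 1 − (1−0.39) × (1−0.34) × (1−0.252400) = 0.699016
P(Distribution tier unavailable) [AND] = 0.38 × 0.17 × 0.34 = 0.021964
P(Generator path fails) [OR] = 1 − (1−0.42) × (1−0.021964) = 0.432739
P(Data center power outage) [OR] = 1 − (1−0.035100) × (1−0.699016) × (1−0.432739) = 0.835256
Rounded to 4 decimal places: P(Data center power outage) ≈ 0.8353.

0.8353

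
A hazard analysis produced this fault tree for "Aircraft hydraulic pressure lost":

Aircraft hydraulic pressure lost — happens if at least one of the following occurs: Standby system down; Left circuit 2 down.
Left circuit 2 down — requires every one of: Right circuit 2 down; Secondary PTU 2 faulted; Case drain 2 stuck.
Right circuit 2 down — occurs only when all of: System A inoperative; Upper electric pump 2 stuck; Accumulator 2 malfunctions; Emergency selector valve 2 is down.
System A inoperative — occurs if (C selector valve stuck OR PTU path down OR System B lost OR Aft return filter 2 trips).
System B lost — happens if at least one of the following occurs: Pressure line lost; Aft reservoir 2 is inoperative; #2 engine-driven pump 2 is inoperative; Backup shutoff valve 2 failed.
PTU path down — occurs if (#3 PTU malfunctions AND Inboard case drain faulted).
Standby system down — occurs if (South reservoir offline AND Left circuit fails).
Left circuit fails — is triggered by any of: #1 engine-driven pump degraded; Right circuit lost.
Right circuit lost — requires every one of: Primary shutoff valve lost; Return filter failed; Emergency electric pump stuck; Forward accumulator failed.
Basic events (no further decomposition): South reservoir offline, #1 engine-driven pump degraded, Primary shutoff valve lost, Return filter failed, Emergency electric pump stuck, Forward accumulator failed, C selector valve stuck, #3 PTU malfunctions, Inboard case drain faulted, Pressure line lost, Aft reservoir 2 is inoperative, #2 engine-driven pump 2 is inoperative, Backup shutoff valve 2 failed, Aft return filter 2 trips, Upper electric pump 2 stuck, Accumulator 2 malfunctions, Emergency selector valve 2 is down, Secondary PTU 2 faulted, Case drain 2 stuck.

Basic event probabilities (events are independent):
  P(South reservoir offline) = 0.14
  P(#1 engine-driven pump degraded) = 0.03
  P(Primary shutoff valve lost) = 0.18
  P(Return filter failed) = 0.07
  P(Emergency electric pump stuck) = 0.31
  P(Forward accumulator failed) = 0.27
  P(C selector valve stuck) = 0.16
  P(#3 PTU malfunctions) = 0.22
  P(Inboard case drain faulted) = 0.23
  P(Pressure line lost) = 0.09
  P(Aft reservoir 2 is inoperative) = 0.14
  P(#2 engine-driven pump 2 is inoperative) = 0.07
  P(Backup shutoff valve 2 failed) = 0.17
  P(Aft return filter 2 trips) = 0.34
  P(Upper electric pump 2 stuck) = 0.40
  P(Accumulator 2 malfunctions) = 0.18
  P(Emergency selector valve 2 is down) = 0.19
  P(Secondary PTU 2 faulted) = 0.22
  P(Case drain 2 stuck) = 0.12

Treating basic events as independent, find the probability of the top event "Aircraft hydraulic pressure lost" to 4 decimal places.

P(Right circuit lost) [AND] = 0.18 × 0.07 × 0.31 × 0.27 = 0.001055
P(Left circuit fails) [OR] = 1 − (1−0.03) × (1−0.001055) = 0.031023
P(Standby system down) [AND] = 0.14 × 0.031023 = 0.004343
P(PTU path down) [AND] = 0.22 × 0.23 = 0.050600
P(System B lost) [OR] = 1 − (1−0.09) × (1−0.14) × (1−0.07) × (1−0.17) = 0.395911
P(System A inoperative) [OR] = 1 − (1−0.16) × (1−0.050600) × (1−0.395911) × (1−0.34) = 0.682039
P(Right circuit 2 down) [AND] = 0.682039 × 0.40 × 0.18 × 0.19 = 0.009330
P(Left circuit 2 down) [AND] = 0.009330 × 0.22 × 0.12 = 0.000246
P(Aircraft hydraulic pressure lost) [OR] = 1 − (1−0.004343) × (1−0.000246) = 0.004588
Rounded to 4 decimal places: P(Aircraft hydraulic pressure lost) ≈ 0.0046.

0.0046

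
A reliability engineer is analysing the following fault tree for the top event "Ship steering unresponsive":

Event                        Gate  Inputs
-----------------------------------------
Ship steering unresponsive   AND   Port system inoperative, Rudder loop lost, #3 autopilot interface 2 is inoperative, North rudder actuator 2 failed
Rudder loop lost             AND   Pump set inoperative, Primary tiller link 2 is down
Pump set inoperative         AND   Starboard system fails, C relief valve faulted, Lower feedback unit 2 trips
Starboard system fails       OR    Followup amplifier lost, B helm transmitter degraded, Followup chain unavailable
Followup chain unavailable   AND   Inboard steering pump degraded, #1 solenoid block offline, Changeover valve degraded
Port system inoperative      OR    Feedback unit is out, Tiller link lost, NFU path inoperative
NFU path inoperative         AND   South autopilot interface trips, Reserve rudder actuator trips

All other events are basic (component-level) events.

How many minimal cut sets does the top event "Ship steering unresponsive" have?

9

NFU path inoperative [AND]: one cut set from each child combined → 1 × 1 = 1 cut set(s).
Port system inoperative [OR]: union of children's cut sets → 3 cut set(s).
Followup chain unavailable [AND]: one cut set from each child combined → 1 × 1 × 1 = 1 cut set(s).
Starboard system fails [OR]: union of children's cut sets → 3 cut set(s).
Pump set inoperative [AND]: one cut set from each child combined → 3 × 1 × 1 = 3 cut set(s).
Rudder loop lost [AND]: one cut set from each child combined → 3 × 1 = 3 cut set(s).
Ship steering unresponsive [AND]: one cut set from each child combined → 3 × 3 × 1 × 1 = 9 cut set(s).
Minimal cut sets: {#3 autopilot interface 2 is inoperative, C relief valve faulted, Feedback unit is out, Followup amplifier lost, Lower feedback unit 2 trips, North rudder actuator 2 failed, Primary tiller link 2 is down}; {#3 autopilot interface 2 is inoperative, B helm transmitter degraded, C relief valve faulted, Feedback unit is out, Lower feedback unit 2 trips, North rudder actuator 2 failed, Primary tiller link 2 is down}; {#1 solenoid block offline, #3 autopilot interface 2 is inoperative, C relief valve faulted, Changeover valve degraded, Feedback unit is out, Inboard steering pump degraded, Lower feedback unit 2 trips, North rudder actuator 2 failed, Primary tiller link 2 is down}; {#3 autopilot interface 2 is inoperative, C relief valve faulted, Followup amplifier lost, Lower feedback unit 2 trips, North rudder actuator 2 failed, Primary tiller link 2 is down, Tiller link lost}; {#3 autopilot interface 2 is inoperative, B helm transmitter degraded, C relief valve faulted, Lower feedback unit 2 trips, North rudder actuator 2 failed, Primary tiller link 2 is down, Tiller link lost}; {#1 solenoid block offline, #3 autopilot interface 2 is inoperative, C relief valve faulted, Changeover valve degraded, Inboard steering pump degraded, Lower feedback unit 2 trips, North rudder actuator 2 failed, Primary tiller link 2 is down, Tiller link lost}; {#3 autopilot interface 2 is inoperative, C relief valve faulted, Followup amplifier lost, Lower feedback unit 2 trips, North rudder actuator 2 failed, Primary tiller link 2 is down, Reserve rudder actuator trips, South autopilot interface trips}; {#3 autopilot interface 2 is inoperative, B helm transmitter degraded, C relief valve faulted, Lower feedback unit 2 trips, North rudder actuator 2 failed, Primary tiller link 2 is down, Reserve rudder actuator trips, South autopilot interface trips}; {#1 solenoid block offline, #3 autopilot interface 2 is inoperative, C relief valve faulted, Changeover valve degraded, Inboard steering pump degraded, Lower feedback unit 2 trips, North rudder actuator 2 failed, Primary tiller link 2 is down, Reserve rudder actuator trips, South autopilot interface trips}.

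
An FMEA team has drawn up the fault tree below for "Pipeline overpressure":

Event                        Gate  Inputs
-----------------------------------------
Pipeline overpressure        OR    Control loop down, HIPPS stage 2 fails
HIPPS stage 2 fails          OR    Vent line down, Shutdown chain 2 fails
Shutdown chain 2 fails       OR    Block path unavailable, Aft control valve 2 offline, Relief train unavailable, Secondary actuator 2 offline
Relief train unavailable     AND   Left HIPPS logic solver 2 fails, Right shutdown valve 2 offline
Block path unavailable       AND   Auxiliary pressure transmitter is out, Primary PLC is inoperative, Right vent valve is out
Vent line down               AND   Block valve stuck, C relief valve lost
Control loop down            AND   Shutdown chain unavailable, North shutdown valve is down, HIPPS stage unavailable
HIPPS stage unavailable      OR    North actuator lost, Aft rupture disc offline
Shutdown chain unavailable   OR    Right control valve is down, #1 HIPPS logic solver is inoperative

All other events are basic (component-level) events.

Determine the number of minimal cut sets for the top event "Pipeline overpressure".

9

Shutdown chain unavailable [OR]: union of children's cut sets → 2 cut set(s).
HIPPS stage unavailable [OR]: union of children's cut sets → 2 cut set(s).
Control loop down [AND]: one cut set from each child combined → 2 × 1 × 2 = 4 cut set(s).
Vent line down [AND]: one cut set from each child combined → 1 × 1 = 1 cut set(s).
Block path unavailable [AND]: one cut set from each child combined → 1 × 1 × 1 = 1 cut set(s).
Relief train unavailable [AND]: one cut set from each child combined → 1 × 1 = 1 cut set(s).
Shutdown chain 2 fails [OR]: union of children's cut sets → 4 cut set(s).
HIPPS stage 2 fails [OR]: union of children's cut sets → 5 cut set(s).
Pipeline overpressure [OR]: union of children's cut sets → 9 cut set(s).
Minimal cut sets: {North actuator lost, North shutdown valve is down, Right control valve is down}; {Aft rupture disc offline, North shutdown valve is down, Right control valve is down}; {#1 HIPPS logic solver is inoperative, North actuator lost, North shutdown valve is down}; {#1 HIPPS logic solver is inoperative, Aft rupture disc offline, North shutdown valve is down}; {Block valve stuck, C relief valve lost}; {Auxiliary pressure transmitter is out, Primary PLC is inoperative, Right vent valve is out}; {Aft control valve 2 offline}; {Left HIPPS logic solver 2 fails, Right shutdown valve 2 offline}; {Secondary actuator 2 offline}.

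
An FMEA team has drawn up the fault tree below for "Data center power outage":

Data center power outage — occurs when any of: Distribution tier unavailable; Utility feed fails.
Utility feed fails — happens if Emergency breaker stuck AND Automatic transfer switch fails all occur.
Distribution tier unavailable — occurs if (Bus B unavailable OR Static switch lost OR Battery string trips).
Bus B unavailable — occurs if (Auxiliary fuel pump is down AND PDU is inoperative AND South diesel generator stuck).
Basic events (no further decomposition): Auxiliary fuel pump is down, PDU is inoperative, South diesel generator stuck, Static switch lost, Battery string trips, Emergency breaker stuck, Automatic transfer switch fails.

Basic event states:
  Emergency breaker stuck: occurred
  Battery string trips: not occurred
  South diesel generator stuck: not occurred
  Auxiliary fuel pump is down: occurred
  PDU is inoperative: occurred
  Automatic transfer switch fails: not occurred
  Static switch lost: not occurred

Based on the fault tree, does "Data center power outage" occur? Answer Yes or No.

Bus B unavailable [AND]: Auxiliary fuel pump is down=occurs, PDU is inoperative=occurs, South diesel generator stuck=not → not all inputs occur → does not occur.
Distribution tier unavailable [OR]: Bus B unavailable=not, Static switch lost=not, Battery string trips=not → no input occurs → does not occur.
Utility feed fails [AND]: Emergency breaker stuck=occurs, Automatic transfer switch fails=not → not all inputs occur → does not occur.
Data center power outage [OR]: Distribution tier unavailable=not, Utility feed fails=not → no input occurs → does not occur.

No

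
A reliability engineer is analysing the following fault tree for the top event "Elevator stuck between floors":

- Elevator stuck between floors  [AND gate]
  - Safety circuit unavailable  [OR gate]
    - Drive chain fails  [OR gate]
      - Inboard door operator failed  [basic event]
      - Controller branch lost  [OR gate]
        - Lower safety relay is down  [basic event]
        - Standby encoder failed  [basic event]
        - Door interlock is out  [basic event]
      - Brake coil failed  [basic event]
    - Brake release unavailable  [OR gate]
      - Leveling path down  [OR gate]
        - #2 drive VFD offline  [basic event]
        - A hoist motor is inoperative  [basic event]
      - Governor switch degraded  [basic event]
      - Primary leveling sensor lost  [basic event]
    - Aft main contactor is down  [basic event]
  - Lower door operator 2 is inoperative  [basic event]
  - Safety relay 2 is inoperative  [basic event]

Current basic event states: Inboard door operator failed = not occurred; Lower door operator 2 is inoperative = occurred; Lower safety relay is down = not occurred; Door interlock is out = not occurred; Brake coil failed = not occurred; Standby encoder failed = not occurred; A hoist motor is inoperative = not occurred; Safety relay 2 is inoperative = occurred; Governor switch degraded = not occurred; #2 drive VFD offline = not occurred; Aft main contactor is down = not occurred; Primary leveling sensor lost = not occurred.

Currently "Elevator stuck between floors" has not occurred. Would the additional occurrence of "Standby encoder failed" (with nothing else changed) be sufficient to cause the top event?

Counterfactual: set "Standby encoder failed" to occurred.
Controller branch lost [OR]: Lower safety relay is down=not, Standby encoder failed=occurs, Door interlock is out=not → at least one input occurs → occurs.
Drive chain fails [OR]: Inboard door operator failed=not, Controller branch lost=occurs, Brake coil failed=not → at least one input occurs → occurs.
Leveling path down [OR]: #2 drive VFD offline=not, A hoist motor is inoperative=not → no input occurs → does not occur.
Brake release unavailable [OR]: Leveling path down=not, Governor switch degraded=not, Primary leveling sensor lost=not → no input occurs → does not occur.
Safety circuit unavailable [OR]: Drive chain fails=occurs, Brake release unavailable=not, Aft main contactor is down=not → at least one input occurs → occurs.
Elevator stuck between floors [AND]: Safety circuit unavailable=occurs, Lower door operator 2 is inoperative=occurs, Safety relay 2 is inoperative=occurs → all inputs occur → occurs.

Yes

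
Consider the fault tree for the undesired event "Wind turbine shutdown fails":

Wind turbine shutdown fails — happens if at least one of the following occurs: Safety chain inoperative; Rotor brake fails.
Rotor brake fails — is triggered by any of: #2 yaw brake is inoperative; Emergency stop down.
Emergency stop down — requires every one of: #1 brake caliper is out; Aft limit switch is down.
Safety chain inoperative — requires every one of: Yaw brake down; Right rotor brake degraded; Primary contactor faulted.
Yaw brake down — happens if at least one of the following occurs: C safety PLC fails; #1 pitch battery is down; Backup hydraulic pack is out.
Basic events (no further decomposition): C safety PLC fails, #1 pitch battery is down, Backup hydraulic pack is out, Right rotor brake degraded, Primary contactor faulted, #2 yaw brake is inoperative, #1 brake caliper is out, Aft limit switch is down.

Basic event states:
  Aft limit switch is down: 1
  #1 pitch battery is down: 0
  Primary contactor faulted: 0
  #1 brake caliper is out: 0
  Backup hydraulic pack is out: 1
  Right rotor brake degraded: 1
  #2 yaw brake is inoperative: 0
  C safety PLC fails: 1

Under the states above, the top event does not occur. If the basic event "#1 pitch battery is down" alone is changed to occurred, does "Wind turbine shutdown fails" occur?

No

Counterfactual: set "#1 pitch battery is down" to occurred.
Yaw brake down [OR]: C safety PLC fails=occurs, #1 pitch battery is down=occurs, Backup hydraulic pack is out=occurs → at least one input occurs → occurs.
Safety chain inoperative [AND]: Yaw brake down=occurs, Right rotor brake degraded=occurs, Primary contactor faulted=not → not all inputs occur → does not occur.
Emergency stop down [AND]: #1 brake caliper is out=not, Aft limit switch is down=occurs → not all inputs occur → does not occur.
Rotor brake fails [OR]: #2 yaw brake is inoperative=not, Emergency stop down=not → no input occurs → does not occur.
Wind turbine shutdown fails [OR]: Safety chain inoperative=not, Rotor brake fails=not → no input occurs → does not occur.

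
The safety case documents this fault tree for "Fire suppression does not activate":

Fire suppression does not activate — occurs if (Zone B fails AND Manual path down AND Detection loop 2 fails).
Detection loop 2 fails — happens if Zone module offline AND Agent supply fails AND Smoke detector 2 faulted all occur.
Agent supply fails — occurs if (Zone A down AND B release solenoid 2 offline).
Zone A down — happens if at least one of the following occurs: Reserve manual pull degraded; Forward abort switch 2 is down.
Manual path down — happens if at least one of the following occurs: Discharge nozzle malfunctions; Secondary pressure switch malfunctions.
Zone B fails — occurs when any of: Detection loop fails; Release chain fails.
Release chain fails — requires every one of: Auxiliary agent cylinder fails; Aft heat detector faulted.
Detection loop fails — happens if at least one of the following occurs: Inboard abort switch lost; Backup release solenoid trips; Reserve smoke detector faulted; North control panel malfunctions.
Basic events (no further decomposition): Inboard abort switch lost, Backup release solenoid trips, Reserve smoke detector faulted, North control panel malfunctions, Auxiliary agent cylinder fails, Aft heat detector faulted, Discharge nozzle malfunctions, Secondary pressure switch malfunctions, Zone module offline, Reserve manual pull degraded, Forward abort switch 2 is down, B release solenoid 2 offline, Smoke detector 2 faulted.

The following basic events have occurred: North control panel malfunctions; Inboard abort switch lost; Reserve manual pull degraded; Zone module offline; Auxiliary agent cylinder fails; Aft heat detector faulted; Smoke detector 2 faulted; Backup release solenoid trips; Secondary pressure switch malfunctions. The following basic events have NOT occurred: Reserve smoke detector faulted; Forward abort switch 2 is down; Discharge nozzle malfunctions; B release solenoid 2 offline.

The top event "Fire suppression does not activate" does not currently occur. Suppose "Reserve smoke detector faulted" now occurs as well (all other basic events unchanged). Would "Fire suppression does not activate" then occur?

No

Counterfactual: set "Reserve smoke detector faulted" to occurred.
Detection loop fails [OR]: Inboard abort switch lost=occurs, Backup release solenoid trips=occurs, Reserve smoke detector faulted=occurs, North control panel malfunctions=occurs → at least one input occurs → occurs.
Release chain fails [AND]: Auxiliary agent cylinder fails=occurs, Aft heat detector faulted=occurs → all inputs occur → occurs.
Zone B fails [OR]: Detection loop fails=occurs, Release chain fails=occurs → at least one input occurs → occurs.
Manual path down [OR]: Discharge nozzle malfunctions=not, Secondary pressure switch malfunctions=occurs → at least one input occurs → occurs.
Zone A down [OR]: Reserve manual pull degraded=occurs, Forward abort switch 2 is down=not → at least one input occurs → occurs.
Agent supply fails [AND]: Zone A down=occurs, B release solenoid 2 offline=not → not all inputs occur → does not occur.
Detection loop 2 fails [AND]: Zone module offline=occurs, Agent supply fails=not, Smoke detector 2 faulted=occurs → not all inputs occur → does not occur.
Fire suppression does not activate [AND]: Zone B fails=occurs, Manual path down=occurs, Detection loop 2 fails=not → not all inputs occur → does not occur.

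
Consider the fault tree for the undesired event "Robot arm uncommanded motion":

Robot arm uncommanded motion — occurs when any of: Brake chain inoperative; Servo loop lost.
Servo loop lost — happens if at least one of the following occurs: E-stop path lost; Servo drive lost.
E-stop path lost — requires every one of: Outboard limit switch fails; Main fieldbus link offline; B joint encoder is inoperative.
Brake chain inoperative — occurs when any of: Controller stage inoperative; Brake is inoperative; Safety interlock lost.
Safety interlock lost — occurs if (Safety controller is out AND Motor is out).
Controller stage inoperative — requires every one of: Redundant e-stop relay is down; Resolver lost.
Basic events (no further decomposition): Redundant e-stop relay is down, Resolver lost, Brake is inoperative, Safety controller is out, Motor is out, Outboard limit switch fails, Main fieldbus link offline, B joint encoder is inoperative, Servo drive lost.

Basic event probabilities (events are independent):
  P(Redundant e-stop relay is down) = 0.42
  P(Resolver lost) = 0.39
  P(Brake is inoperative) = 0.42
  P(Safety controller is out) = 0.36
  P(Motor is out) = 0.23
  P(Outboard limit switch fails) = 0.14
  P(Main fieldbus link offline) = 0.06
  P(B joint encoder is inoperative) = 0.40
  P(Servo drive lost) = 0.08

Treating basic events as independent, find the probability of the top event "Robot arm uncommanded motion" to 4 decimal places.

P(Controller stage inoperative) [AND] = 0.42 × 0.39 = 0.163800
P(Safety interlock lost) [AND] = 0.36 × 0.23 = 0.082800
P(Brake chain inoperative) [OR] = 1 − (1−0.163800) × (1−0.42) × (1−0.082800) = 0.555162
P(E-stop path lost) [AND] = 0.14 × 0.06 × 0.40 = 0.003360
P(Servo loop lost) [OR] = 1 − (1−0.003360) × (1−0.08) = 0.083091
P(Robot arm uncommanded motion) [OR] = 1 − (1−0.555162) × (1−0.083091) = 0.592124
Rounded to 4 decimal places: P(Robot arm uncommanded motion) ≈ 0.5921.

0.5921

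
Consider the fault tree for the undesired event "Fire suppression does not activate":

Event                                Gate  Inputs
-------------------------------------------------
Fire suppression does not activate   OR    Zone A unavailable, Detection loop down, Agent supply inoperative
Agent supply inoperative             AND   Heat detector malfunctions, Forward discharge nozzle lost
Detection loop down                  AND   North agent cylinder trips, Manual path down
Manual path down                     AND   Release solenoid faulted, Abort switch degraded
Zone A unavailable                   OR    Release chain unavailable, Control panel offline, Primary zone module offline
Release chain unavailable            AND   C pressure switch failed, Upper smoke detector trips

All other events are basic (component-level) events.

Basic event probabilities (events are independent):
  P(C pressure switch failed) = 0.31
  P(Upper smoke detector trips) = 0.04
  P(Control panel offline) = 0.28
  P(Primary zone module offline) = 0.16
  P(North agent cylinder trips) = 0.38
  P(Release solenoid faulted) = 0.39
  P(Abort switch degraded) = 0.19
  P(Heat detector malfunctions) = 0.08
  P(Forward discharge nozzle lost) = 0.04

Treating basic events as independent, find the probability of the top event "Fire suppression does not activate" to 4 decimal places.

0.4214

P(Release chain unavailable) [AND] = 0.31 × 0.04 = 0.012400
P(Zone A unavailable) [OR] = 1 − (1−0.012400) × (1−0.28) × (1−0.16) = 0.402700
P(Manual path down) [AND] = 0.39 × 0.19 = 0.074100
P(Detection loop down) [AND] = 0.38 × 0.074100 = 0.028158
P(Agent supply inoperative) [AND] = 0.08 × 0.04 = 0.003200
P(Fire suppression does not activate) [OR] = 1 − (1−0.402700) × (1−0.028158) × (1−0.003200) = 0.421376
Rounded to 4 decimal places: P(Fire suppression does not activate) ≈ 0.4214.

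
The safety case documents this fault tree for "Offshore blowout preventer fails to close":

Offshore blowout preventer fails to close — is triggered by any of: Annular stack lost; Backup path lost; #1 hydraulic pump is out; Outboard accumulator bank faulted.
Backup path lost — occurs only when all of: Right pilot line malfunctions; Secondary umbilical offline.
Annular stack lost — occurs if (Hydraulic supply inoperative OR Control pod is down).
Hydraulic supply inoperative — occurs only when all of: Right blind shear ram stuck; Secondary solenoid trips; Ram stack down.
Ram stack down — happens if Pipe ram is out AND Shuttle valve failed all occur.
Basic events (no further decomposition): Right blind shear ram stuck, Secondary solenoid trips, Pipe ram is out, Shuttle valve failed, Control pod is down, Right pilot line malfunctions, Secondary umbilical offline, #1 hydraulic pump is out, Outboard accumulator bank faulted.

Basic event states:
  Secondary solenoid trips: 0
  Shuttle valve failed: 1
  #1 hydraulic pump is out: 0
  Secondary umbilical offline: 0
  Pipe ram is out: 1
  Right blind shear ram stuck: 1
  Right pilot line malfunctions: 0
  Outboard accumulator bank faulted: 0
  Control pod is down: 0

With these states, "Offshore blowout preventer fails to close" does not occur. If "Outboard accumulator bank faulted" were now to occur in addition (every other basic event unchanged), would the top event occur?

Yes

Counterfactual: set "Outboard accumulator bank faulted" to occurred.
Ram stack down [AND]: Pipe ram is out=occurs, Shuttle valve failed=occurs → all inputs occur → occurs.
Hydraulic supply inoperative [AND]: Right blind shear ram stuck=occurs, Secondary solenoid trips=not, Ram stack down=occurs → not all inputs occur → does not occur.
Annular stack lost [OR]: Hydraulic supply inoperative=not, Control pod is down=not → no input occurs → does not occur.
Backup path lost [AND]: Right pilot line malfunctions=not, Secondary umbilical offline=not → not all inputs occur → does not occur.
Offshore blowout preventer fails to close [OR]: Annular stack lost=not, Backup path lost=not, #1 hydraulic pump is out=not, Outboard accumulator bank faulted=occurs → at least one input occurs → occurs.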